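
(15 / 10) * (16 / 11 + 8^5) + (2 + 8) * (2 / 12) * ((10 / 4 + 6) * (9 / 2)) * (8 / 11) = 49200.55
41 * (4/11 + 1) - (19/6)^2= 18169/396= 45.88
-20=-20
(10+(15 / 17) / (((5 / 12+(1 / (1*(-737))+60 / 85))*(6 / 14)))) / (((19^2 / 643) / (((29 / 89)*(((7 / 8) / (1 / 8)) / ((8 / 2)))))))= 130217688335 / 10831906802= 12.02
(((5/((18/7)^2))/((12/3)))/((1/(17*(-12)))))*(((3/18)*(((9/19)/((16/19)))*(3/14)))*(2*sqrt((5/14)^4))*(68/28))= -36125/75264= -0.48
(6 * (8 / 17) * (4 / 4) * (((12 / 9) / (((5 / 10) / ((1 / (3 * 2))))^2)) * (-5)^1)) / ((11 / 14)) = -4480 / 1683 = -2.66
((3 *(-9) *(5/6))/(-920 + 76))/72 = 5/13504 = 0.00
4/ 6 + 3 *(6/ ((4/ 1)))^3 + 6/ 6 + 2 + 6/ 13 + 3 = 5383/ 312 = 17.25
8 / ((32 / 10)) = 5 / 2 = 2.50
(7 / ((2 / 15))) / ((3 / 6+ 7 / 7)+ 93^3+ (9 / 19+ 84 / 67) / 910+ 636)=0.00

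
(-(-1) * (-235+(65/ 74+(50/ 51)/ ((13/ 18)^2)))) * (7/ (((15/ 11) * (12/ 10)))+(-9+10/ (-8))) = 1179516875/ 850408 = 1387.00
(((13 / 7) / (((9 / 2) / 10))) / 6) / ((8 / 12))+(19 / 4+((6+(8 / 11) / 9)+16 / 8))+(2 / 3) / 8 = 13.95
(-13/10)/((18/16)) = -52/45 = -1.16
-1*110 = -110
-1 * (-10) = 10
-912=-912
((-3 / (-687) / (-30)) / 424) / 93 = -1 / 270897840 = -0.00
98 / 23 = 4.26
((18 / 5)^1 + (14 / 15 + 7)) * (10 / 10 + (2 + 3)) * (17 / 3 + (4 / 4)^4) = 1384 / 3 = 461.33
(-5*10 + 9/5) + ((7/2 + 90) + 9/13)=5979/130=45.99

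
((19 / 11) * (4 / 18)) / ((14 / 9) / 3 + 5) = 114 / 1639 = 0.07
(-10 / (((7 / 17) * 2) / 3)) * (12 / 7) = -3060 / 49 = -62.45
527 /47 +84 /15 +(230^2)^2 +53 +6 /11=7233890031876 /2585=2798410070.36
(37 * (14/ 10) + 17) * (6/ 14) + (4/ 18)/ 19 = 176542/ 5985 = 29.50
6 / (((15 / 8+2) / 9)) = 432 / 31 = 13.94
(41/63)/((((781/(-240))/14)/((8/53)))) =-52480/124179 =-0.42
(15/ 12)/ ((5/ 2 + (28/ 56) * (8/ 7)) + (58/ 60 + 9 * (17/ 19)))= 9975/ 96484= 0.10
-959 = -959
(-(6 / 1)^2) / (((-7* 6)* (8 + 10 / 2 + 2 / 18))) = 27 / 413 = 0.07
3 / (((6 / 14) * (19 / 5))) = 1.84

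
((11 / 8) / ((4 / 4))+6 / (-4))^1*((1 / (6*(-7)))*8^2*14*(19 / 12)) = 38 / 9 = 4.22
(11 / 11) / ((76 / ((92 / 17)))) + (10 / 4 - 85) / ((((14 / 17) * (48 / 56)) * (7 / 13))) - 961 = -1177.98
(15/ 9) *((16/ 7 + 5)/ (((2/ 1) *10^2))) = 17/ 280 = 0.06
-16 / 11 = -1.45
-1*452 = -452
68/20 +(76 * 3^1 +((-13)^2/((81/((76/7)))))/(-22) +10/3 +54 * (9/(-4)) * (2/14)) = 13493533/62370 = 216.35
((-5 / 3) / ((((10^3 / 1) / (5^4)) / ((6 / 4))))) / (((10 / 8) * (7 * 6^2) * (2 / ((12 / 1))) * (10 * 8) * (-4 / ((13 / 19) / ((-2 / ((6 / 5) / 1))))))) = -13 / 340480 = -0.00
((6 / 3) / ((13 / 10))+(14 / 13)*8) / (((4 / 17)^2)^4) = 230199995553 / 212992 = 1080791.75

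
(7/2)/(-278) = -7/556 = -0.01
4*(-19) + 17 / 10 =-743 / 10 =-74.30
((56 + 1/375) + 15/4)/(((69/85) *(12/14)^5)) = 25608708251/160963200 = 159.10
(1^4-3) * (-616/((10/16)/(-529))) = -5213824/5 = -1042764.80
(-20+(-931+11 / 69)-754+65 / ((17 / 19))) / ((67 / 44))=-84240772 / 78591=-1071.89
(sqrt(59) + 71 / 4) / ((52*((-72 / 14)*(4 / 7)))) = -3479 / 29952- 49*sqrt(59) / 7488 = -0.17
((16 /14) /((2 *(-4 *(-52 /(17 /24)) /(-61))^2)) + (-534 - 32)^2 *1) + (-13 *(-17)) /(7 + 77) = 13970876851369 /43610112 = 320358.66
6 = 6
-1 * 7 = -7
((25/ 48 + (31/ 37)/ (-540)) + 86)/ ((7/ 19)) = 18768257/ 79920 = 234.84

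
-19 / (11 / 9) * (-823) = 140733 / 11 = 12793.91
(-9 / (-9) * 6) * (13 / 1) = 78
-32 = -32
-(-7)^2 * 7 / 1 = -343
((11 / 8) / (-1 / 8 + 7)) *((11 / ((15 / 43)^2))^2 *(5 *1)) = 413674921 / 50625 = 8171.36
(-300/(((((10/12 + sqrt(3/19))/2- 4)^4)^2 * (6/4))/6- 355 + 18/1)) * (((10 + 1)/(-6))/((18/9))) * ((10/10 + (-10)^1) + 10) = 5635248424809928103796793461964800 * sqrt(57)/2019370767103200158186366042683389313 + 97377999269872013783823017174630400/2019370767103200158186366042683389313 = 0.07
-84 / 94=-42 / 47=-0.89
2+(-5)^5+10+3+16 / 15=-46634 / 15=-3108.93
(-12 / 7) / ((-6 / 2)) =4 / 7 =0.57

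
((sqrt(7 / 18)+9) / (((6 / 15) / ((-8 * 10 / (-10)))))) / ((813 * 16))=5 * sqrt(14) / 19512+15 / 1084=0.01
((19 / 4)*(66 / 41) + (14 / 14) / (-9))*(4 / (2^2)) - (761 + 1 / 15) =-2780531 / 3690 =-753.53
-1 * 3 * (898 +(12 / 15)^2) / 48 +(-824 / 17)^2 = 132548863 / 57800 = 2293.23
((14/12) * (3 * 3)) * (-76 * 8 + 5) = -12663/2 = -6331.50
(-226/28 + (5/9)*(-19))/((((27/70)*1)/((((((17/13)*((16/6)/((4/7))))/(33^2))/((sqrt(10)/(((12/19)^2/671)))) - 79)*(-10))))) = -9270650/243 + 44686880*sqrt(10)/277770405627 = -38150.82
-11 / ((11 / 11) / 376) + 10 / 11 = -45486 / 11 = -4135.09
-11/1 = -11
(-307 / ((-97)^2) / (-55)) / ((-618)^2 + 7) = 307 / 197647382845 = 0.00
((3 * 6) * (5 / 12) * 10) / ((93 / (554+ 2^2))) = 450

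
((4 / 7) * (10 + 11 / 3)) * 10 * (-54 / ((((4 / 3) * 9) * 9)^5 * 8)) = -205 / 5714053632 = -0.00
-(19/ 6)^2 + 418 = 14687/ 36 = 407.97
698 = 698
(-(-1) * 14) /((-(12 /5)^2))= -175 /72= -2.43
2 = 2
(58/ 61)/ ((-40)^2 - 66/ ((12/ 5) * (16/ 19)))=1856/ 3059455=0.00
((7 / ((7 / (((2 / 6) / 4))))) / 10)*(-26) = -13 / 60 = -0.22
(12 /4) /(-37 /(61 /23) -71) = -183 /5182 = -0.04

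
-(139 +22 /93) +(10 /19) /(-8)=-984589 /7068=-139.30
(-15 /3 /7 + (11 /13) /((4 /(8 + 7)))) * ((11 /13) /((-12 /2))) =-9845 /28392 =-0.35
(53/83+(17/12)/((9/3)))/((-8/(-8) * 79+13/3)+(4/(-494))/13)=10657309/799533024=0.01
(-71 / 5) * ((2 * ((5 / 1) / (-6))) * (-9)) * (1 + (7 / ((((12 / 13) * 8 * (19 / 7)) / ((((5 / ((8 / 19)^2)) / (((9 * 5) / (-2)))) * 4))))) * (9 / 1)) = 804785 / 256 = 3143.69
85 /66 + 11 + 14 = 1735 /66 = 26.29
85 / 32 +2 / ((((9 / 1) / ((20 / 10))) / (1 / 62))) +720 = 6451939 / 8928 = 722.66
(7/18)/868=1/2232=0.00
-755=-755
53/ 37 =1.43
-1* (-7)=7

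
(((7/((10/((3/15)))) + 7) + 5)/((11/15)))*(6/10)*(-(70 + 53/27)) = -1179401/1650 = -714.79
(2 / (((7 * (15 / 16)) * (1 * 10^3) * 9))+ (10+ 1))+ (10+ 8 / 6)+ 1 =2756254 / 118125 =23.33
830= 830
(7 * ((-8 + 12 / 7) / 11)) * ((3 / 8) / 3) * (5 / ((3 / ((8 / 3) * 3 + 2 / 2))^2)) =-45 / 2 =-22.50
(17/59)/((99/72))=136/649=0.21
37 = 37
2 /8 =1 /4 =0.25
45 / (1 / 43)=1935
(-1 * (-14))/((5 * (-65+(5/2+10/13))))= -364/8025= -0.05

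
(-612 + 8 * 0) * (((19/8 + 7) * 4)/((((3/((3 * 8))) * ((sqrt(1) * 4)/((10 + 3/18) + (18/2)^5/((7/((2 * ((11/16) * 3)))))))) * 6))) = -266272775.89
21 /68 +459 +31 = 33341 /68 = 490.31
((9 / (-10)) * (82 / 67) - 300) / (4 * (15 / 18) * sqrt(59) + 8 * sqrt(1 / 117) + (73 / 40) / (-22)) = -692364816 / (-190749 + 471680 * sqrt(13) + 7664800 * sqrt(59)) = -11.47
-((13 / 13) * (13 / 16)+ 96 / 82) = -1301 / 656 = -1.98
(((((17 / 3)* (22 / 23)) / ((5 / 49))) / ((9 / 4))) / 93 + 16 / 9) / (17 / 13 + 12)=7626632 / 49956345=0.15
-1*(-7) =7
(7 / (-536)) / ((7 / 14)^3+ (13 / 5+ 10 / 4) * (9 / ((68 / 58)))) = -35 / 105257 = -0.00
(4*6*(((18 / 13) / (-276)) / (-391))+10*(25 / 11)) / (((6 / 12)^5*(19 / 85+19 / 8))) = 37411386880 / 133668249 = 279.88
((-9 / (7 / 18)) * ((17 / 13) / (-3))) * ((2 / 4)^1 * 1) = 459 / 91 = 5.04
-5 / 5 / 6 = -1 / 6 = -0.17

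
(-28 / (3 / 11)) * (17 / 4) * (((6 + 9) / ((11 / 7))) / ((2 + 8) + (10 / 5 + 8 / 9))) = -37485 / 116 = -323.15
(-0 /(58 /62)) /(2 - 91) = 0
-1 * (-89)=89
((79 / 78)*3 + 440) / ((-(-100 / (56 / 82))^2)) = -564431 / 27316250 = -0.02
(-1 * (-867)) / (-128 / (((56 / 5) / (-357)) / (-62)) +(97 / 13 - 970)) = -0.00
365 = 365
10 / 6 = 5 / 3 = 1.67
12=12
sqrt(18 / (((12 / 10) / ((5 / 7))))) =5 * sqrt(21) / 7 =3.27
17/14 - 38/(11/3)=-1409/154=-9.15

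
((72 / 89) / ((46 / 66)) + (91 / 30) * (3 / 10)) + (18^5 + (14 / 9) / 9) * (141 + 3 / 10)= 491886702968273 / 1842300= 266995984.89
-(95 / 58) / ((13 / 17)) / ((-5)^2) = -323 / 3770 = -0.09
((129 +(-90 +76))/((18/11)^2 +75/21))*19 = 1850695/5293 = 349.65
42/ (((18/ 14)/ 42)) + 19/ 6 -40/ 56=57727/ 42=1374.45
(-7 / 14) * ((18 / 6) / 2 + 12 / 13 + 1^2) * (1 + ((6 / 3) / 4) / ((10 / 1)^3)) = -178089 / 104000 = -1.71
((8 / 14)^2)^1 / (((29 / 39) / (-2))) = -1248 / 1421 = -0.88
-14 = -14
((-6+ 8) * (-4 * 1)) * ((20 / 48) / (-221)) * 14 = 0.21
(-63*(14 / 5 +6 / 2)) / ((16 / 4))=-1827 / 20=-91.35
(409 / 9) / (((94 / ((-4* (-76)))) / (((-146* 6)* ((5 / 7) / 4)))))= -22691320 / 987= -22990.19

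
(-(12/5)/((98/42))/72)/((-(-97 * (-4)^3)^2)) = 1/2697748480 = 0.00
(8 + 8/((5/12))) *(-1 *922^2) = -115611424/5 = -23122284.80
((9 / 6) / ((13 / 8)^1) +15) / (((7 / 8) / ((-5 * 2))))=-16560 / 91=-181.98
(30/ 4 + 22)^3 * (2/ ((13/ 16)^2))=13144256/ 169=77776.66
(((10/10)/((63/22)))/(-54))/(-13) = 11/22113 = 0.00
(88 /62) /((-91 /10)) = -440 /2821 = -0.16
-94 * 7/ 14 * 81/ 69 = -1269/ 23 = -55.17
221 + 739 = 960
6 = 6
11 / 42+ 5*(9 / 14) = 73 / 21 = 3.48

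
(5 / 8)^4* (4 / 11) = 625 / 11264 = 0.06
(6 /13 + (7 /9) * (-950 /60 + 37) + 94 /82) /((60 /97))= 10090231 /345384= 29.21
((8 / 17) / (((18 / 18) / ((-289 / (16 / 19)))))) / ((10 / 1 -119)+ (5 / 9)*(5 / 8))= 11628 / 7823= 1.49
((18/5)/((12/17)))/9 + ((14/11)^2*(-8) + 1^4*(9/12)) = -84521/7260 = -11.64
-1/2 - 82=-165/2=-82.50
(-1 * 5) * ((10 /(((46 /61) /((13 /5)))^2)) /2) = -628849 /2116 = -297.19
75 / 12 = 25 / 4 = 6.25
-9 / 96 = -3 / 32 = -0.09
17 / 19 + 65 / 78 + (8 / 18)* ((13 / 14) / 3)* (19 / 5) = 80827 / 35910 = 2.25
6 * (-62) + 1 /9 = -3347 /9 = -371.89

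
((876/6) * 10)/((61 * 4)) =365/61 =5.98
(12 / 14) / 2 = 3 / 7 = 0.43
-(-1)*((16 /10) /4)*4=8 /5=1.60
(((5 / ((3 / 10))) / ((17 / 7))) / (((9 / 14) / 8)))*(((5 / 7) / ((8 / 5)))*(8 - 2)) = 35000 / 153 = 228.76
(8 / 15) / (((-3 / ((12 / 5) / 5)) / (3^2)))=-96 / 125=-0.77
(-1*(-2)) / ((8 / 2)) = 1 / 2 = 0.50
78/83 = 0.94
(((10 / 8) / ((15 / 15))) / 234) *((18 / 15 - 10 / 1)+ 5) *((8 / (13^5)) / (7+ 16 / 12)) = -19 / 362010675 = -0.00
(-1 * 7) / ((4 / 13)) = -22.75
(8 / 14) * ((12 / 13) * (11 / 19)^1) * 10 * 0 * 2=0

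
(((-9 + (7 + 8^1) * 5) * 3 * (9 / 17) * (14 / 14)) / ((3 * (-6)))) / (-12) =33 / 68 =0.49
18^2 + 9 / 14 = 4545 / 14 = 324.64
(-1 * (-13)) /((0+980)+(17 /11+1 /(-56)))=8008 /604621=0.01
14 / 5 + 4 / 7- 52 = -1702 / 35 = -48.63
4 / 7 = 0.57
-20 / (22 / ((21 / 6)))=-35 / 11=-3.18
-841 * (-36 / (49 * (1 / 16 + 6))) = 484416 / 4753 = 101.92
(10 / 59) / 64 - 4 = -7547 / 1888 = -4.00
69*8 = 552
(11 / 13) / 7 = 11 / 91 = 0.12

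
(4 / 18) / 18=1 / 81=0.01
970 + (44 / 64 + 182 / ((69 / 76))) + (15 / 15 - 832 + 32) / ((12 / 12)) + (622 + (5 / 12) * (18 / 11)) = 12081253 / 12144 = 994.83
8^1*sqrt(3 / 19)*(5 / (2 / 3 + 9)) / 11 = 120*sqrt(57) / 6061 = 0.15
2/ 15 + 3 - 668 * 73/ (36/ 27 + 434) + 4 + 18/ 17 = -17288113/ 166515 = -103.82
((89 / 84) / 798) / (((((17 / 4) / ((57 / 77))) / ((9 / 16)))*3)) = 89 / 2052512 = 0.00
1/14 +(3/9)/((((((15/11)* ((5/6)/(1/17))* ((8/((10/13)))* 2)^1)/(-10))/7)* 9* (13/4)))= 75415/1085994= 0.07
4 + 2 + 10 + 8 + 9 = 33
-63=-63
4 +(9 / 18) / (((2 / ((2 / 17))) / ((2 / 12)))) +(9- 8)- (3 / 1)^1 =409 / 204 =2.00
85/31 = 2.74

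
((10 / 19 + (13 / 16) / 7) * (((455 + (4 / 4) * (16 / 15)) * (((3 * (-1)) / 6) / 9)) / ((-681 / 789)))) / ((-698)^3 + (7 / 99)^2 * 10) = -892792387443 / 16100306280667981120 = -0.00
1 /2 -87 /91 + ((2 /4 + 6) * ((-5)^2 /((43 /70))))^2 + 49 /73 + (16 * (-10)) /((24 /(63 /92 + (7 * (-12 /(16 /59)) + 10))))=71972.69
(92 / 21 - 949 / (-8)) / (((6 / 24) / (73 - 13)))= 206650 / 7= 29521.43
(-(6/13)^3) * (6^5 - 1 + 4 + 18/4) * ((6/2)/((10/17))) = -42871518/10985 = -3902.73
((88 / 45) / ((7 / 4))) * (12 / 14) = 704 / 735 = 0.96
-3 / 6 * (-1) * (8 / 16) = 0.25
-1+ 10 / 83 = -73 / 83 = -0.88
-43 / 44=-0.98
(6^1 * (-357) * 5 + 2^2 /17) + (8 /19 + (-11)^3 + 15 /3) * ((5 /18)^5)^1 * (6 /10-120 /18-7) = -2444629642727 /228873924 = -10681.12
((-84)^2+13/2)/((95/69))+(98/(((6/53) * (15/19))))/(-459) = 4024300841/784890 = 5127.22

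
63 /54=7 /6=1.17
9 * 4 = 36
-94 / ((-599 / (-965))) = -90710 / 599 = -151.44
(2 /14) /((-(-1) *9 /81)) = 9 /7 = 1.29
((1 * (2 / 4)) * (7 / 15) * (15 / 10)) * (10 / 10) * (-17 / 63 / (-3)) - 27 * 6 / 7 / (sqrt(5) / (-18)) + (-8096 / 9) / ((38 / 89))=-21615997 / 10260 + 2916 * sqrt(5) / 35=-1920.53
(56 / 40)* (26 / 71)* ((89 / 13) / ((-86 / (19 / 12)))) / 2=-11837 / 366360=-0.03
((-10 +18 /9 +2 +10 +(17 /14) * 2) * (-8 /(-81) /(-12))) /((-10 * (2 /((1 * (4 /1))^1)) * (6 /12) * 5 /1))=4 /945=0.00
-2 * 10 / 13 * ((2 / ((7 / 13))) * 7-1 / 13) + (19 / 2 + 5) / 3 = -35539 / 1014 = -35.05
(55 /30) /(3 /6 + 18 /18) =1.22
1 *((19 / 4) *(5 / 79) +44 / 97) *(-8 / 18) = -23119 / 68967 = -0.34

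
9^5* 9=531441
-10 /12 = -5 /6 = -0.83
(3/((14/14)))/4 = 3/4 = 0.75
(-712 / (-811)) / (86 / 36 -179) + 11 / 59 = 27603715 / 152111971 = 0.18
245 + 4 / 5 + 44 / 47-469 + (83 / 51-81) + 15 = -3435337 / 11985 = -286.64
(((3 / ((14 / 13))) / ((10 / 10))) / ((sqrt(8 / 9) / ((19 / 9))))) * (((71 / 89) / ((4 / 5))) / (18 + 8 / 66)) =222585 * sqrt(2) / 917056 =0.34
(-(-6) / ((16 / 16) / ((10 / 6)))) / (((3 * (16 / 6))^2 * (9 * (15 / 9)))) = 1 / 96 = 0.01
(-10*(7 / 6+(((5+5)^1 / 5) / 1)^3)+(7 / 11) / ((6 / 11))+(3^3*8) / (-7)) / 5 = -1699 / 70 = -24.27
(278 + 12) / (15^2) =1.29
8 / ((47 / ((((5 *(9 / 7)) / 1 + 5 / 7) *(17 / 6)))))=3400 / 987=3.44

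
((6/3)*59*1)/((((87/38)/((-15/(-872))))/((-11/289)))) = -61655/1827058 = -0.03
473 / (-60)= -473 / 60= -7.88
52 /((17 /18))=55.06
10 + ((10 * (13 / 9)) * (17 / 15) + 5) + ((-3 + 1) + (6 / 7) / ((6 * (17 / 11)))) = 94664 / 3213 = 29.46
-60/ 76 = -15/ 19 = -0.79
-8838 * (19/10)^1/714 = -23.52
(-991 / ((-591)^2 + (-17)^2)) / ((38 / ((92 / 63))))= -22793 / 209217645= -0.00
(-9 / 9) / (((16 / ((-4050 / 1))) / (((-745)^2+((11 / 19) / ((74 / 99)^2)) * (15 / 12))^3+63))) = 24957254043930653971655185606649707575 / 576661665851998208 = 43278850531979008651.65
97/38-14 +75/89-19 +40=35157/3382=10.40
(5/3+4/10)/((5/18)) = 186/25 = 7.44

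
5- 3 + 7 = 9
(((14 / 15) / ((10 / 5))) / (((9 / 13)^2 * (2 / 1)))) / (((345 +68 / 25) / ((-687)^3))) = -71033169935 / 156474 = -453961.49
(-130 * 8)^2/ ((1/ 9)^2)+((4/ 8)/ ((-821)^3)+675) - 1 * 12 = 96964877042329685/ 1106775322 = 87610263.00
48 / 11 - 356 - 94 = -4902 / 11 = -445.64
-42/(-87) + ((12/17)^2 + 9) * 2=163256/8381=19.48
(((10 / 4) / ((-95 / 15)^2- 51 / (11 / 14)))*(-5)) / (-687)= -165 / 224878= -0.00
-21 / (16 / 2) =-21 / 8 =-2.62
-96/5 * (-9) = 864/5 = 172.80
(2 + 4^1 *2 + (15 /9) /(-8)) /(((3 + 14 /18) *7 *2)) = 705 /3808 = 0.19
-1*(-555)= 555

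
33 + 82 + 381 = 496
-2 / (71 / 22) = -44 / 71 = -0.62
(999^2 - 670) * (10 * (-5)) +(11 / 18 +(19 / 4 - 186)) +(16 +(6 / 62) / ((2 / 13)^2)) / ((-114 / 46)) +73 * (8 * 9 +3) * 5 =-528396934423 / 10602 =-49839363.74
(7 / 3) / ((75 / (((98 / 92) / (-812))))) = -49 / 1200600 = -0.00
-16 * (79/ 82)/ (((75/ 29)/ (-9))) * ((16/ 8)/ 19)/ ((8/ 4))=54984/ 19475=2.82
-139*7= -973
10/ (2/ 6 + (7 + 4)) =15/ 17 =0.88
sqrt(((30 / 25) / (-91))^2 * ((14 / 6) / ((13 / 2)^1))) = 2 * sqrt(546) / 5915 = 0.01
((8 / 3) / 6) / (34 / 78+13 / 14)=728 / 2235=0.33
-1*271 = -271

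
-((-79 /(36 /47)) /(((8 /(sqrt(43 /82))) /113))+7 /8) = -7 /8+419569*sqrt(3526) /23616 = 1054.09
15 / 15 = 1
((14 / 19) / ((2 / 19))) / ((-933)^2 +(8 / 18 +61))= 63 / 7834954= 0.00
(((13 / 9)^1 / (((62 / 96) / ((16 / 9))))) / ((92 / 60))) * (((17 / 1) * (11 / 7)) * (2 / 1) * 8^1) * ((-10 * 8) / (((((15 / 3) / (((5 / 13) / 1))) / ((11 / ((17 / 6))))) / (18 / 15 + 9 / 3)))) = -79298560 / 713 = -111218.18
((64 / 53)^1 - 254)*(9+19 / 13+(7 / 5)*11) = -22522038 / 3445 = -6537.60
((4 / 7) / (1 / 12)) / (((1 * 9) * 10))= 8 / 105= 0.08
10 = 10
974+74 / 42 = 20491 / 21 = 975.76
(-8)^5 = -32768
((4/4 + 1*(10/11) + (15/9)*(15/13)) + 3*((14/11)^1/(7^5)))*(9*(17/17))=11842434/343343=34.49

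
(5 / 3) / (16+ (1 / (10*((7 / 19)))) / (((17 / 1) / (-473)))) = 5950 / 30159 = 0.20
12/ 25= 0.48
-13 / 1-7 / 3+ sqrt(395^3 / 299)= -46 / 3+ 395 * sqrt(118105) / 299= 438.67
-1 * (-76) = 76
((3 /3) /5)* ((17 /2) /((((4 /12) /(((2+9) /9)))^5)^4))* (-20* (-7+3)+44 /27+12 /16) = 101752763983554768831642049 /3765727153080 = 27020747878754.54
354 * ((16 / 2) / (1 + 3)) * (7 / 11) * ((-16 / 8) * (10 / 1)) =-99120 / 11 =-9010.91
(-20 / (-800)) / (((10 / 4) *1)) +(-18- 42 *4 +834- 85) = 56301 / 100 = 563.01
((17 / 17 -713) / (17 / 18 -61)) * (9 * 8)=922752 / 1081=853.61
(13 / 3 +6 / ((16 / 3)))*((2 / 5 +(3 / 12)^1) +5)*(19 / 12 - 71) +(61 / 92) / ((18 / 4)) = -283591157 / 132480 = -2140.63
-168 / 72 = -7 / 3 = -2.33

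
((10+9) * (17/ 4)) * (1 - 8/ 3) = -1615/ 12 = -134.58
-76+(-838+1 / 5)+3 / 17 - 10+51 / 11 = -859253 / 935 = -918.99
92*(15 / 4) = 345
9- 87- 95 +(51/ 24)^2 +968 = 799.52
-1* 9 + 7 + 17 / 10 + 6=57 / 10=5.70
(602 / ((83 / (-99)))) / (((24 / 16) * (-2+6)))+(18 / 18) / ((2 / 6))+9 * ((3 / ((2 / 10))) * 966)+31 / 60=648863333 / 4980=130293.84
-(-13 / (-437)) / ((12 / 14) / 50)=-2275 / 1311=-1.74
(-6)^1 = -6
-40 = -40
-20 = -20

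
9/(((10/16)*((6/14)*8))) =21/5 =4.20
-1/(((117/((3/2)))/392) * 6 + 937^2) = -98/86041079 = -0.00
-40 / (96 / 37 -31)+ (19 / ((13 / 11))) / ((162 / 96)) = 4034024 / 368901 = 10.94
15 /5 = 3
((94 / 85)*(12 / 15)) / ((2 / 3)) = 564 / 425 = 1.33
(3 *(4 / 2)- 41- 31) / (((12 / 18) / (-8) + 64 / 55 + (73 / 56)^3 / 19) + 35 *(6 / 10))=-36336706560 / 12220634653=-2.97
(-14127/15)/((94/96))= -226032/235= -961.84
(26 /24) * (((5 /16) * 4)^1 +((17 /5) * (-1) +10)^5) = 2035243561 /150000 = 13568.29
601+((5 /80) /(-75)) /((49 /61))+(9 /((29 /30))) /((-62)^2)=984859286191 /1638697200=601.00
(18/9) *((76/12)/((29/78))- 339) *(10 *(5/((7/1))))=-933700/203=-4599.51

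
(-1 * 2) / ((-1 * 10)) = 1 / 5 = 0.20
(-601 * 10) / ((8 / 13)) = -39065 / 4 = -9766.25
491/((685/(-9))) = -4419/685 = -6.45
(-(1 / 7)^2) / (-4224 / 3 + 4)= 1 / 68796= 0.00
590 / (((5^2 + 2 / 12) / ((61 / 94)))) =107970 / 7097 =15.21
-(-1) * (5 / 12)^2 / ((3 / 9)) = 25 / 48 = 0.52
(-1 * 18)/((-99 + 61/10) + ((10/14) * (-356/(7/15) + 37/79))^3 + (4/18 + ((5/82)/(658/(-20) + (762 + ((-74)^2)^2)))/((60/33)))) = 2310658791719093213295240/20730460970193176576941847900057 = 0.00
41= 41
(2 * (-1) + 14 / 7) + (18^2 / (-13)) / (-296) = 81 / 962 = 0.08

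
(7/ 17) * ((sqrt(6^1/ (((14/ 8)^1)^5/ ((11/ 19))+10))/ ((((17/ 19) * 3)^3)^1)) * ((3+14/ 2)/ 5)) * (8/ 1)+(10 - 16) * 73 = -438+24582656 * sqrt(351978)/ 108236450799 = -437.87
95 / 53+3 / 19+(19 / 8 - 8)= -29603 / 8056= -3.67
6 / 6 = 1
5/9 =0.56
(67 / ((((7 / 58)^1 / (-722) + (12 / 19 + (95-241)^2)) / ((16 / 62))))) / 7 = 22445536 / 193706190769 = 0.00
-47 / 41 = -1.15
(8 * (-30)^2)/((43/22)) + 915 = 197745/43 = 4598.72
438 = 438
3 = 3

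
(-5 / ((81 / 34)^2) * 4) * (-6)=46240 / 2187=21.14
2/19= 0.11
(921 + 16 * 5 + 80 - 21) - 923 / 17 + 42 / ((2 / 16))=22809 / 17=1341.71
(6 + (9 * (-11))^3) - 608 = -970901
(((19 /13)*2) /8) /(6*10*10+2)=0.00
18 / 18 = 1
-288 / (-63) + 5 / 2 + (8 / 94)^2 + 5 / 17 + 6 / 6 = 4401927 / 525742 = 8.37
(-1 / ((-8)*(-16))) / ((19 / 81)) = -0.03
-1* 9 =-9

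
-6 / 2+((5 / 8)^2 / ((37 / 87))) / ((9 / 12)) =-1051 / 592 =-1.78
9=9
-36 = -36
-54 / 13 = -4.15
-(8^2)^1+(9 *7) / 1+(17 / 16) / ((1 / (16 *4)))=67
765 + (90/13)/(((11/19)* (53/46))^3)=2030740815375/2576018731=788.33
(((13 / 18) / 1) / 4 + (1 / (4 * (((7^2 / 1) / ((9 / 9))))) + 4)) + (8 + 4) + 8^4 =14507791 / 3528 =4112.19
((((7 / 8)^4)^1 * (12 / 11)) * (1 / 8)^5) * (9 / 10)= 64827 / 3690987520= 0.00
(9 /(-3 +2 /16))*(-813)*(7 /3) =136584 /23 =5938.43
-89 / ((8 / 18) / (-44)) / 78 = 2937 / 26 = 112.96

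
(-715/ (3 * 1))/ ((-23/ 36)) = 8580/ 23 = 373.04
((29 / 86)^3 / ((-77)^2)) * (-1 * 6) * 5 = -365835 / 1885588012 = -0.00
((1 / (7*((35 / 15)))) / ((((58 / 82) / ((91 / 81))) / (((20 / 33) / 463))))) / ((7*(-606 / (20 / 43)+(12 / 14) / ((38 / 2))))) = -0.00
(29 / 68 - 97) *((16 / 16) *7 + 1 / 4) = -700.16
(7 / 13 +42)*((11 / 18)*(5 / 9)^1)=30415 / 2106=14.44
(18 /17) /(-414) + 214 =83673 /391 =214.00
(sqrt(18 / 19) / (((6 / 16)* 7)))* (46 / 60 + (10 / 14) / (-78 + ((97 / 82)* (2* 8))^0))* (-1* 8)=-391904* sqrt(38) / 1075305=-2.25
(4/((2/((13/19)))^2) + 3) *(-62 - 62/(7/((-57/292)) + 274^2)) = -41503078535/193012621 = -215.03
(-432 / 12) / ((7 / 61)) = -2196 / 7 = -313.71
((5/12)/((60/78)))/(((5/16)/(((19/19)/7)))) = 26/105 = 0.25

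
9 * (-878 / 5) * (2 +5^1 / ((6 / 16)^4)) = -18123676 / 45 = -402748.36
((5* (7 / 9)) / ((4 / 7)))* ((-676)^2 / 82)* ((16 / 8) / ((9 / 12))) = 111959120 / 1107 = 101137.42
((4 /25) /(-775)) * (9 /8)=-9 /38750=-0.00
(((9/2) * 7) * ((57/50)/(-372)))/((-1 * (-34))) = -1197/421600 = -0.00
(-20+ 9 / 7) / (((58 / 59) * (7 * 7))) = -7729 / 19894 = -0.39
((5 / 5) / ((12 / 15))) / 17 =5 / 68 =0.07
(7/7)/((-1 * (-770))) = 1/770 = 0.00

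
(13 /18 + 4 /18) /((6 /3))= 17 /36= 0.47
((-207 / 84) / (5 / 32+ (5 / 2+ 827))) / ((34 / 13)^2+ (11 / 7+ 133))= -46644 / 2220691105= -0.00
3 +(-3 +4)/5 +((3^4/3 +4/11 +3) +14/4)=4077/110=37.06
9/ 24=3/ 8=0.38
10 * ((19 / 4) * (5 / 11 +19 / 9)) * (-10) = -120650 / 99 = -1218.69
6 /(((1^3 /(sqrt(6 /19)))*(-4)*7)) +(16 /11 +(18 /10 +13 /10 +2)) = 721 /110 - 3*sqrt(114) /266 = 6.43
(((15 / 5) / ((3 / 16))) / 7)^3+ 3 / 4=17413 / 1372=12.69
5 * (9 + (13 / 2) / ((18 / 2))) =48.61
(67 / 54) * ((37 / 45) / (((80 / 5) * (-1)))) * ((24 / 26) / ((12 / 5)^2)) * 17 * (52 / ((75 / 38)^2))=-2.32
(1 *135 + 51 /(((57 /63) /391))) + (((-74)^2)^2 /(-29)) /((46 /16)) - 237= -4279938611 /12673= -337721.03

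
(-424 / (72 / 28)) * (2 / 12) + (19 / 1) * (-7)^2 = 24395 / 27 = 903.52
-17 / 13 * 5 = -6.54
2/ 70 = 1/ 35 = 0.03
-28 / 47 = -0.60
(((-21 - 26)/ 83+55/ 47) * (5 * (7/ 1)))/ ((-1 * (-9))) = 82460/ 35109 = 2.35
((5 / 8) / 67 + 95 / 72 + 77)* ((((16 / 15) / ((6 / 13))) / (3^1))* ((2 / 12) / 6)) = 2456077 / 1465290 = 1.68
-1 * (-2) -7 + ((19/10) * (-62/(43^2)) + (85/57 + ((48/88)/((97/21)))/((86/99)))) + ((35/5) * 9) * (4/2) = 6264905234/51115605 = 122.56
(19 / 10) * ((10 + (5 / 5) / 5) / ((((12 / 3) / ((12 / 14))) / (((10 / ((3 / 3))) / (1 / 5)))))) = 2907 / 14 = 207.64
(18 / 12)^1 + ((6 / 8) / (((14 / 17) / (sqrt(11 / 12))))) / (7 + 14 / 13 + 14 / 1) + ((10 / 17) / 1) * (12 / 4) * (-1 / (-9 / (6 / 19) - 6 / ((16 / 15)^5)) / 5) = 221 * sqrt(33) / 32144 + 294842813 / 195163774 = 1.55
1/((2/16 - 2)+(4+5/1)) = 0.14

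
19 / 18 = 1.06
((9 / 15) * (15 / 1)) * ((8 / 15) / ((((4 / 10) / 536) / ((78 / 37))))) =501696 / 37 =13559.35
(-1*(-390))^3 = 59319000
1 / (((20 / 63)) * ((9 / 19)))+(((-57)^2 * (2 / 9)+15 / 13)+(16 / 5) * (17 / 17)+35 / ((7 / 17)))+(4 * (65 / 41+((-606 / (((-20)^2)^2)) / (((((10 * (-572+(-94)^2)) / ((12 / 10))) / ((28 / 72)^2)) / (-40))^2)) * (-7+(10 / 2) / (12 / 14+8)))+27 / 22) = 207511654931581928387279 / 251354828614032000000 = 825.57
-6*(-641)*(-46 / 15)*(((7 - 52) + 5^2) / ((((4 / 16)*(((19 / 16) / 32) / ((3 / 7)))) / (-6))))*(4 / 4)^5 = -8695775232 / 133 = -65381768.66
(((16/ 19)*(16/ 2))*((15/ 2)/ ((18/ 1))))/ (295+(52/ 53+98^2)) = 8480/ 29907843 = 0.00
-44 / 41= -1.07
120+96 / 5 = 696 / 5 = 139.20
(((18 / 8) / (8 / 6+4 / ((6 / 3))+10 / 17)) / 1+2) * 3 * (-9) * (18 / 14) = -500337 / 5600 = -89.35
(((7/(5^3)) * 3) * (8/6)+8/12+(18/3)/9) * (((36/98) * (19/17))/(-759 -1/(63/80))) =-599184/712467875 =-0.00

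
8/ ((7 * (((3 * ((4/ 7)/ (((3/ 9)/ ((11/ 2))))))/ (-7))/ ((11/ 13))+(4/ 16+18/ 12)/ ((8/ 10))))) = -896/ 2029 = -0.44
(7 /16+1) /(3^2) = 23 /144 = 0.16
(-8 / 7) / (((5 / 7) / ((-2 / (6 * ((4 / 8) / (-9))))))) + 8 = -8 / 5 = -1.60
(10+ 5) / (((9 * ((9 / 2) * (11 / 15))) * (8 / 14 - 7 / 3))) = -350 / 1221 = -0.29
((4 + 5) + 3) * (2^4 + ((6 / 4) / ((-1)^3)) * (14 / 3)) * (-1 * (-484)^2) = -25299648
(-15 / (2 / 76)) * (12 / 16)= -855 / 2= -427.50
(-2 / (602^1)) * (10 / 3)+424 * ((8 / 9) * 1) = 1020962 / 2709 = 376.88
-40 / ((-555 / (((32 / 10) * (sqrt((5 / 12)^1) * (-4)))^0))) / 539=8 / 59829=0.00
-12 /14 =-6 /7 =-0.86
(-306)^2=93636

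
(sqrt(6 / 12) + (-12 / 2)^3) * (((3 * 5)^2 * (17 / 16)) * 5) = -516375 / 2 + 19125 * sqrt(2) / 32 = -257342.29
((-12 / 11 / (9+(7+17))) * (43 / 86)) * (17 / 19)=-0.01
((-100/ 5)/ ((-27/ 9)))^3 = 8000/ 27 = 296.30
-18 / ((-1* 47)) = 18 / 47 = 0.38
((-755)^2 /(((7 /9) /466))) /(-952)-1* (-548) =-1193516489 /3332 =-358198.23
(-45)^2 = 2025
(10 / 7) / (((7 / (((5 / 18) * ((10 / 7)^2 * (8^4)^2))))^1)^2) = 175921860444160000000 / 66706983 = 2637233053159.67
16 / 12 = 4 / 3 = 1.33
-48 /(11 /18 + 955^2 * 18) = -864 /295496111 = -0.00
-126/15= -42/5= -8.40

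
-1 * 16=-16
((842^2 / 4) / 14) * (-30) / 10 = -37980.21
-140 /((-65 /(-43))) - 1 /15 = -18073 /195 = -92.68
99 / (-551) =-99 / 551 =-0.18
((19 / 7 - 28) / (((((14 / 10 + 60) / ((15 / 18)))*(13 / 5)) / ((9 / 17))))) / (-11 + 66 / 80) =1327500 / 193296103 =0.01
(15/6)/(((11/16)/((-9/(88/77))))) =-315/11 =-28.64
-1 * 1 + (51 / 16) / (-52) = -1.06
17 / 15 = 1.13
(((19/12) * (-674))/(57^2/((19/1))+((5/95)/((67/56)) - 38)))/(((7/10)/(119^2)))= -2355644491/14517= -162268.00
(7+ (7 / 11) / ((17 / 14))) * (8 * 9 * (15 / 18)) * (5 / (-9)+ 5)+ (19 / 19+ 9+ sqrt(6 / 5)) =sqrt(30) / 5+ 377070 / 187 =2017.51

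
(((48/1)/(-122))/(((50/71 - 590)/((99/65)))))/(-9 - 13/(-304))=-3205224/28233357425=-0.00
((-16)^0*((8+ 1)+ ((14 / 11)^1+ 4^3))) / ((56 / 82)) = 33497 / 308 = 108.76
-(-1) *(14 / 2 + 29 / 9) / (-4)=-23 / 9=-2.56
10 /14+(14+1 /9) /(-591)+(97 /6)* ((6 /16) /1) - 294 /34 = -19182767 /10127376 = -1.89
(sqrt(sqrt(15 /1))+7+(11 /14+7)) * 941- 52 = 941 * 15^(1 /4)+194059 /14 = 15713.24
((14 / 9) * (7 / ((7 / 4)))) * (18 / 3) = 112 / 3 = 37.33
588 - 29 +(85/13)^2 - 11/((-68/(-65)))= 6794493/11492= 591.24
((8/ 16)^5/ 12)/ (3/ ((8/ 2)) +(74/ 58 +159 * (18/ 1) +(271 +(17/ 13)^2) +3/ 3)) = 4901/ 5905168800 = 0.00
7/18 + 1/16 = 0.45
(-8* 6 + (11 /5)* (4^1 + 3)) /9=-163 /45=-3.62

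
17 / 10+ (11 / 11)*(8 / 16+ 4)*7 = 166 / 5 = 33.20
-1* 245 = -245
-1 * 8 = -8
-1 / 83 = -0.01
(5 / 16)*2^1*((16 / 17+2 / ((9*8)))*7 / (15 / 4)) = 4151 / 3672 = 1.13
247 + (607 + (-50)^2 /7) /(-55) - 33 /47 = 4139557 /18095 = 228.77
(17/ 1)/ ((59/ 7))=119/ 59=2.02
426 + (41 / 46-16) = 18901 / 46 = 410.89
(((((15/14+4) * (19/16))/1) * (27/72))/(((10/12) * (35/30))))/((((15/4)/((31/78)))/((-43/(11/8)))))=-5394651/700700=-7.70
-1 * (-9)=9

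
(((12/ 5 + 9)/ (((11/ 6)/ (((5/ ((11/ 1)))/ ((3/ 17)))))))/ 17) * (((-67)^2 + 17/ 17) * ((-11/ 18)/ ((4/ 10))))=-6462.88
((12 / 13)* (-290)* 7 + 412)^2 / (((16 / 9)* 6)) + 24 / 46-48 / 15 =7787236241 / 38870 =200340.53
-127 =-127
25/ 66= 0.38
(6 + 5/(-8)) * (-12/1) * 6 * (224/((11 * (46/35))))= -1517040/253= -5996.21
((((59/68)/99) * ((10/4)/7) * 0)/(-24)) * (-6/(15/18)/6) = 0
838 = 838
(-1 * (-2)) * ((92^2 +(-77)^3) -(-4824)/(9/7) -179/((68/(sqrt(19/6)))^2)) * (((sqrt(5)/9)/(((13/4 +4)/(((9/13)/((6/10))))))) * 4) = -61635671245 * sqrt(5)/980577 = -140551.48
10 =10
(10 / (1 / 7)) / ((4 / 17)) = 595 / 2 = 297.50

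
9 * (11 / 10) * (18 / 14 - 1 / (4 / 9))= -9.55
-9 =-9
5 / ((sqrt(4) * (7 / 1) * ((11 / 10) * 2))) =25 / 154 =0.16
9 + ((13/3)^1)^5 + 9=375667/243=1545.95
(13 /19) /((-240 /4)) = -13 /1140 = -0.01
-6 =-6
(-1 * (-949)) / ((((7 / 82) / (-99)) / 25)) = -192599550 / 7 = -27514221.43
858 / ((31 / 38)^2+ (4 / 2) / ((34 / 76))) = 7020728 / 42027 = 167.05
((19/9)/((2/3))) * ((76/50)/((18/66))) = 3971/225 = 17.65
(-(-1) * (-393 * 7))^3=-20819570751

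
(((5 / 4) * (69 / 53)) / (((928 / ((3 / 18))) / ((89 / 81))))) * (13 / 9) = 133055 / 286841088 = 0.00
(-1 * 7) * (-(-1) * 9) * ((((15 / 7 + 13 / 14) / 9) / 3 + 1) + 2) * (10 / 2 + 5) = -5885 / 3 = -1961.67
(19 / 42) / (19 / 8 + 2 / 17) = 0.18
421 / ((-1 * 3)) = -421 / 3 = -140.33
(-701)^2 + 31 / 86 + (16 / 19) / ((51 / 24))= 13650157999 / 27778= 491401.76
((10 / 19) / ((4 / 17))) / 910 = 17 / 6916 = 0.00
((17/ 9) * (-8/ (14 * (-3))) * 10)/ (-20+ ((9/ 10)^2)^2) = -6800000/ 36559971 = -0.19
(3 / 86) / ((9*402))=0.00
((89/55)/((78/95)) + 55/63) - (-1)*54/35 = 395201/90090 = 4.39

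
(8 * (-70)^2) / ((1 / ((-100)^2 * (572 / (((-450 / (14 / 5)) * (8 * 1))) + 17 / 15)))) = 2428832000 / 9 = 269870222.22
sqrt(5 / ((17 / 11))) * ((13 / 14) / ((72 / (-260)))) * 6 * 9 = -2535 * sqrt(935) / 238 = -325.69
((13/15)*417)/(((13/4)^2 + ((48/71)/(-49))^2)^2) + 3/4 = 333828667444936283743/83682909922026048980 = 3.99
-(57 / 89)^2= -0.41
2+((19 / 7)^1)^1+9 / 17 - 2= 386 / 119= 3.24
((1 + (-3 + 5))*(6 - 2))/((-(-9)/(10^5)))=400000/3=133333.33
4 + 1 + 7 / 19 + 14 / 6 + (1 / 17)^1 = 7520 / 969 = 7.76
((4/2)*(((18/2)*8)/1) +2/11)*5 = 7930/11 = 720.91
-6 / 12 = -1 / 2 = -0.50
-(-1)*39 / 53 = 39 / 53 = 0.74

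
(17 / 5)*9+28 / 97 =14981 / 485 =30.89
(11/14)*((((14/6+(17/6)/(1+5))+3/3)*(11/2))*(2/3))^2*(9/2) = 24981539/36288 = 688.42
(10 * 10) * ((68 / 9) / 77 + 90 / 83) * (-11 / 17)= -6801400 / 88893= -76.51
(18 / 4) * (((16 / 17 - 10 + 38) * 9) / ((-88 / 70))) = -348705 / 374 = -932.37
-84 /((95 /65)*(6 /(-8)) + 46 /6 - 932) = 13104 /144367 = 0.09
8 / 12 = 0.67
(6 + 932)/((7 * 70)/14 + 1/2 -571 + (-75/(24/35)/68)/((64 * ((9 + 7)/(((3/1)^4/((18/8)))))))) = -1.75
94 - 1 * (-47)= 141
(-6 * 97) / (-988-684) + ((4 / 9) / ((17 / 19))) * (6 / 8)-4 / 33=8519 / 14212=0.60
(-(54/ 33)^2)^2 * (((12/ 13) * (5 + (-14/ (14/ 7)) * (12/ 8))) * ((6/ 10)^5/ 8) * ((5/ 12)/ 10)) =-1594323/ 108143750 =-0.01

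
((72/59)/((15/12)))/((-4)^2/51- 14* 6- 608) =-3672/2601605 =-0.00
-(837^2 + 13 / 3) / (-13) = 2101720 / 39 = 53890.26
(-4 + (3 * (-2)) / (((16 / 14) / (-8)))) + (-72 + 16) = -18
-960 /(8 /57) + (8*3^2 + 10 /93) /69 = -6838.95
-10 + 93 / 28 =-187 / 28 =-6.68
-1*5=-5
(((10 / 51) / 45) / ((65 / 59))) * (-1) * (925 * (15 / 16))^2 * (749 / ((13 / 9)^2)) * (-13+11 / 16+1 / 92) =23107957377159375 / 1759287296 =13134840.13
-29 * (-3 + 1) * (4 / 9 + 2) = 1276 / 9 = 141.78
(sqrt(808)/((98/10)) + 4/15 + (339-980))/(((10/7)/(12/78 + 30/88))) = -19039391/85800 + 283 * sqrt(202)/4004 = -220.90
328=328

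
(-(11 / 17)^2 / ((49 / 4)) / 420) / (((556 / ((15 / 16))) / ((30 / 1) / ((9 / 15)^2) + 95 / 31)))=-972235 / 82010542656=-0.00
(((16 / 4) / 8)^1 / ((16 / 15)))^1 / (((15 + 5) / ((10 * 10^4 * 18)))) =42187.50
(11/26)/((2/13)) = 11/4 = 2.75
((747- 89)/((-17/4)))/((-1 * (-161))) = -376/391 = -0.96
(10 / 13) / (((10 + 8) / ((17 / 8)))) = 85 / 936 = 0.09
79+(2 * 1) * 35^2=2529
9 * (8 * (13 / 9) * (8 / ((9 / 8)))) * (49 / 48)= 754.96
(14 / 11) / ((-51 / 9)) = -42 / 187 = -0.22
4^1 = 4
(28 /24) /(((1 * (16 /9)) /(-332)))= -1743 /8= -217.88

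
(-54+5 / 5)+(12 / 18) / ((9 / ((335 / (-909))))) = -1301449 / 24543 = -53.03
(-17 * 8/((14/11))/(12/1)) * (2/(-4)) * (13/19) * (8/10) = 4862/1995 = 2.44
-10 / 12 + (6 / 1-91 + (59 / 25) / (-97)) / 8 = -166763 / 14550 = -11.46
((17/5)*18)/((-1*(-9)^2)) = -34/45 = -0.76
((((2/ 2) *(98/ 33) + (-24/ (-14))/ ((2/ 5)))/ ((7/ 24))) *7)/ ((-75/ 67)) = -898336/ 5775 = -155.56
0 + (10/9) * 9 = 10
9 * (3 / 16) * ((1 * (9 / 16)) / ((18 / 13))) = 0.69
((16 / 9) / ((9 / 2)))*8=256 / 81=3.16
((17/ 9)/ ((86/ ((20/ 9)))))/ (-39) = -170/ 135837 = -0.00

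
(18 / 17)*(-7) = -126 / 17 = -7.41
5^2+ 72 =97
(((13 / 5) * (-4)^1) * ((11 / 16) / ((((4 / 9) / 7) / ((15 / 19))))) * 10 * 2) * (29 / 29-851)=57432375 / 38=1511378.29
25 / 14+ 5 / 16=235 / 112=2.10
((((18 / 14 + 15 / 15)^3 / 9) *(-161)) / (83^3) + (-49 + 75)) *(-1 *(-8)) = 52448124272 / 252158067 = 208.00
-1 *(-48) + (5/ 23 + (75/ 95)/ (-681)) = 4783002/ 99199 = 48.22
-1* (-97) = 97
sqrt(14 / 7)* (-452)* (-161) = 72772* sqrt(2) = 102915.15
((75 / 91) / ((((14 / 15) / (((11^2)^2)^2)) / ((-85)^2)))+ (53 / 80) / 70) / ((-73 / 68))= -11847883301471331991 / 9300200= -1273938549866.81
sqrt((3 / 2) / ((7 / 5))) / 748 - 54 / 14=-27 / 7 +sqrt(210) / 10472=-3.86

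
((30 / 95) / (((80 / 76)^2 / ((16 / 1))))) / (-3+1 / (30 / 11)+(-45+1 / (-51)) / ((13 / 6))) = -151164 / 776095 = -0.19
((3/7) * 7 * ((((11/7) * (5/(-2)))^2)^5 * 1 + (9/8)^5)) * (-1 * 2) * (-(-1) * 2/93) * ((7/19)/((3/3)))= -8105461867693478201/194709704892416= -41628.44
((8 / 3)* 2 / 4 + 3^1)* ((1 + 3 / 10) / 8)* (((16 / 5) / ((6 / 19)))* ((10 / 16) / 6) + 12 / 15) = 28223 / 21600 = 1.31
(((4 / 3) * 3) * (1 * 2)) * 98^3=7529536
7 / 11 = 0.64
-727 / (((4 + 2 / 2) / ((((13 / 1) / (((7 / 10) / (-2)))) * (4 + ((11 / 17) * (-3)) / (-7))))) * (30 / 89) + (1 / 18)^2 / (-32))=67912.33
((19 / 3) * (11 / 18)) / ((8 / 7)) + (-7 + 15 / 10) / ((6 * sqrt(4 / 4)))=2.47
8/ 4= 2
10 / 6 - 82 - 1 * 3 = -250 / 3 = -83.33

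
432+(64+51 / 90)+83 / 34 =127247 / 255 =499.01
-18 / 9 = -2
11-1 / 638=7017 / 638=11.00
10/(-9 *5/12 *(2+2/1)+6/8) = -40/57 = -0.70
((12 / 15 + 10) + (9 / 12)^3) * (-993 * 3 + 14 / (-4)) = -4284063 / 128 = -33469.24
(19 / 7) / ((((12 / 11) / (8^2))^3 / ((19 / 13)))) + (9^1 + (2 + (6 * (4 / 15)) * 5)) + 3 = 801035.89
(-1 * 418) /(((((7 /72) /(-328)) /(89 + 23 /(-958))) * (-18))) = -3339030816 /479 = -6970836.78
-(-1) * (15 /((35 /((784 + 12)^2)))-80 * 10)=1895248 /7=270749.71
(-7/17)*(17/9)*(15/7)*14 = -70/3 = -23.33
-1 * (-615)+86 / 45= 27761 / 45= 616.91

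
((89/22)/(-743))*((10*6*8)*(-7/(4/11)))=37380/743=50.31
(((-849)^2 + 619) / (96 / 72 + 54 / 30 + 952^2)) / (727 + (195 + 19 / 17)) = 61320700 / 71113389217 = 0.00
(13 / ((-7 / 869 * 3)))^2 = 127622209 / 441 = 289392.76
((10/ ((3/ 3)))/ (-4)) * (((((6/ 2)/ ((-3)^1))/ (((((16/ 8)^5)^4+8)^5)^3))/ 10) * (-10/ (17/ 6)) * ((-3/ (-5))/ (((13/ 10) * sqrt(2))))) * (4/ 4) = -5 * sqrt(2)/ 50026274788941842134364952268391144736611037406484686967941494529825344732685425144030560256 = -0.00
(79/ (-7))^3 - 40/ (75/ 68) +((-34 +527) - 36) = -5230912/ 5145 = -1016.70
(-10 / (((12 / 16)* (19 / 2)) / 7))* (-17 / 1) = 9520 / 57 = 167.02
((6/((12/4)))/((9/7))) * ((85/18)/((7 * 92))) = 0.01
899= 899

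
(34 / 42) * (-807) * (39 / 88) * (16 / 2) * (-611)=108970017 / 77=1415195.03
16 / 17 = 0.94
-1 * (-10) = 10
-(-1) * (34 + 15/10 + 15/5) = 77/2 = 38.50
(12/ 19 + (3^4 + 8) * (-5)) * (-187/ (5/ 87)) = 137359167/ 95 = 1445885.97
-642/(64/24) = -963/4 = -240.75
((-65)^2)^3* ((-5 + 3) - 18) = -1508377812500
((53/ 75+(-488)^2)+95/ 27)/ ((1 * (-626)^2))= 40187513/ 66129075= 0.61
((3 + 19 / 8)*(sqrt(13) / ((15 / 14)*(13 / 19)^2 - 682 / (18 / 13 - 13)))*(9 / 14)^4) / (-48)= -5126268951*sqrt(13) / 15872718138368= -0.00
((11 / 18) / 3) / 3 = 11 / 162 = 0.07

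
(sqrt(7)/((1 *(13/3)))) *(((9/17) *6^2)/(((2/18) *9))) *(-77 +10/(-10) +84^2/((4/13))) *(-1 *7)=-11961432 *sqrt(7)/17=-1861586.73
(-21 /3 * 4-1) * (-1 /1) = 29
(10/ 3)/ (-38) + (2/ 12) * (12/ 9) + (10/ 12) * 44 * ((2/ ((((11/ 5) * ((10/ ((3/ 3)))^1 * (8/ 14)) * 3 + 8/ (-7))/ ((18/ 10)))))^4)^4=1822247737828118376121143531945401283333371507/ 13548015789939201728496015507456000000000000000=0.13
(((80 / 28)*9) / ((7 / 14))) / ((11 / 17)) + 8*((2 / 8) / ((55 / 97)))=31958 / 385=83.01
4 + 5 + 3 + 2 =14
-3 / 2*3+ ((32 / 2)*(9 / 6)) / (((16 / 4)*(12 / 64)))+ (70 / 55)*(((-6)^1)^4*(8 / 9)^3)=234821 / 198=1185.96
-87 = -87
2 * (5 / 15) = 2 / 3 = 0.67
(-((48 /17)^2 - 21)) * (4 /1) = 15060 /289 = 52.11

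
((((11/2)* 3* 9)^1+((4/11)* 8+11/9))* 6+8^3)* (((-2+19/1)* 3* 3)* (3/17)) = 424053/11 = 38550.27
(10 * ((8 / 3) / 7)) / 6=40 / 63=0.63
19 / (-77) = -19 / 77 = -0.25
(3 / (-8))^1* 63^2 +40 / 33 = -392611 / 264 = -1487.16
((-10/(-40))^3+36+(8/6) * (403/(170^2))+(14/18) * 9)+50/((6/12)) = 198417067/1387200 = 143.03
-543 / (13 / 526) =-285618 / 13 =-21970.62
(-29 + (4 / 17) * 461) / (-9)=-8.83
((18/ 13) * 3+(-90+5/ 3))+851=29906/ 39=766.82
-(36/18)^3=-8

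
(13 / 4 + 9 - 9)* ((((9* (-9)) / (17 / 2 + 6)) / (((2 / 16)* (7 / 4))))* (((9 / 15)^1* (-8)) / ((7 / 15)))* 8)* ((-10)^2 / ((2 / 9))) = 4367001600 / 1421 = 3073189.02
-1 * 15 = -15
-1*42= -42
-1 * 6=-6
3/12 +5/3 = 23/12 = 1.92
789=789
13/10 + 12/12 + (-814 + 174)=-6377/10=-637.70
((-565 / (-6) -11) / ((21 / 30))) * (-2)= -4990 / 21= -237.62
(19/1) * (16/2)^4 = 77824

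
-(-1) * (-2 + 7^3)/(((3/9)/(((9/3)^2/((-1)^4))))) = 9207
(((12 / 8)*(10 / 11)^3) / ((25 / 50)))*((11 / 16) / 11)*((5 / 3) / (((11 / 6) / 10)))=18750 / 14641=1.28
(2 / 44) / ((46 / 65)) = 65 / 1012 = 0.06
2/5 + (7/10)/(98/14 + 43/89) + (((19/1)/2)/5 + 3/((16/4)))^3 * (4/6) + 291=404794747/1332000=303.90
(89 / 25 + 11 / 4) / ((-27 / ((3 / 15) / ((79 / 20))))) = -631 / 53325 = -0.01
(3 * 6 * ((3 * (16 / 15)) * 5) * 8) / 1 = 2304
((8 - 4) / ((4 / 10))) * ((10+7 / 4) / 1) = 117.50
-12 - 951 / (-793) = -8565 / 793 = -10.80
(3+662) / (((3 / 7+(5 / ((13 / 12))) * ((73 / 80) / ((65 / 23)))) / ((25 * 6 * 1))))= 51985.40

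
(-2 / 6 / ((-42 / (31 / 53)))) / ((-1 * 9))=-31 / 60102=-0.00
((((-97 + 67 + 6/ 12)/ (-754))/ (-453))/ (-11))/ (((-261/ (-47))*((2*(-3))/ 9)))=-2773/ 1307499336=-0.00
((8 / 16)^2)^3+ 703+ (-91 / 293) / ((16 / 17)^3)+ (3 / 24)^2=843280405 / 1200128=702.66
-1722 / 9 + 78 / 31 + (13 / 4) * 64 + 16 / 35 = 63928 / 3255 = 19.64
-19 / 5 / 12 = -19 / 60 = -0.32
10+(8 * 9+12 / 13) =1078 / 13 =82.92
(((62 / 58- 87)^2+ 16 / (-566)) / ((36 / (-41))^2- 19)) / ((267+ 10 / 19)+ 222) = -56130920363576 / 67833364265629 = -0.83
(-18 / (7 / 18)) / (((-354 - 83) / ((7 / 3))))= 108 / 437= 0.25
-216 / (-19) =11.37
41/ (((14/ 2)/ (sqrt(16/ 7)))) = 164* sqrt(7)/ 49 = 8.86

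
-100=-100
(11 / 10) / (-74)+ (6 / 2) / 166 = 197 / 61420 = 0.00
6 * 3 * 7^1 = 126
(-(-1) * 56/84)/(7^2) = 2/147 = 0.01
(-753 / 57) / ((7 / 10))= -18.87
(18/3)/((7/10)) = 60/7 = 8.57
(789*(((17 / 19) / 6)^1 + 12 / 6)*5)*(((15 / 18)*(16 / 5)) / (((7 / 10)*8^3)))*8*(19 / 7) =32875 / 24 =1369.79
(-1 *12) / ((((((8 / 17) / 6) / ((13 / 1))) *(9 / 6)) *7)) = -1326 / 7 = -189.43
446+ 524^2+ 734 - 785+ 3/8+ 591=2204499/8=275562.38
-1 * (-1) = 1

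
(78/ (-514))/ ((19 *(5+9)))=-39/ 68362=-0.00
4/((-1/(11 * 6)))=-264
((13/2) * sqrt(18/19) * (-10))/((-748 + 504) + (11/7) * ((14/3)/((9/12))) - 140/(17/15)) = 29835 * sqrt(38)/1039984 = 0.18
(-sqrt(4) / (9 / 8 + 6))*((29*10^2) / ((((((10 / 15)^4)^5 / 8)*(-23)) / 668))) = 140720807117025 / 223744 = 628936673.69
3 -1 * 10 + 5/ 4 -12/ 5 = -163/ 20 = -8.15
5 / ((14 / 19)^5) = 12380495 / 537824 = 23.02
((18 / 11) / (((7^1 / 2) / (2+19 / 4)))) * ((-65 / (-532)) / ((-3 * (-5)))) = 1053 / 40964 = 0.03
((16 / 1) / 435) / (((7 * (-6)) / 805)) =-184 / 261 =-0.70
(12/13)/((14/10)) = 60/91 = 0.66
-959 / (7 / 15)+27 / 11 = -22578 / 11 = -2052.55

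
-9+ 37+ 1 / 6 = 169 / 6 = 28.17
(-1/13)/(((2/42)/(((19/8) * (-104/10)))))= 399/10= 39.90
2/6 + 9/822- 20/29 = -8233/23838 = -0.35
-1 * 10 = -10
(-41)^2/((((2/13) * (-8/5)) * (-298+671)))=-109265/5968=-18.31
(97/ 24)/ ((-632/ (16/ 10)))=-97/ 9480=-0.01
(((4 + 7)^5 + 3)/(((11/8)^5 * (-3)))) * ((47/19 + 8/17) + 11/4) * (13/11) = -73506.49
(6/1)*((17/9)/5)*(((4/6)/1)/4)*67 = 25.31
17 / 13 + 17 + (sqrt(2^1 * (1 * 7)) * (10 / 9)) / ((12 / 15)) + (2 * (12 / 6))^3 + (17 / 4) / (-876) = 25 * sqrt(14) / 18 + 3749059 / 45552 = 87.50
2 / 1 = 2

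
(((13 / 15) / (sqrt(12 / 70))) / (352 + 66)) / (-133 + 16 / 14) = -7*sqrt(210) / 2671020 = -0.00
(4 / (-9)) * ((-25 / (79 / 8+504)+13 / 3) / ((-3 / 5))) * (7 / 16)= 1849505 / 1331964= 1.39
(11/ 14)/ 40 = 0.02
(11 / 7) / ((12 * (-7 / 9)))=-33 / 196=-0.17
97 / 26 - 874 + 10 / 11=-248637 / 286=-869.36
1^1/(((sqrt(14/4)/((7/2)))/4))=2 * sqrt(14)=7.48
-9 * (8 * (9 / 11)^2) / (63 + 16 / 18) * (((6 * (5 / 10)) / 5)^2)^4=-344373768 / 27177734375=-0.01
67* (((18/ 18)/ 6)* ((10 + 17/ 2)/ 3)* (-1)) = -2479/ 36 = -68.86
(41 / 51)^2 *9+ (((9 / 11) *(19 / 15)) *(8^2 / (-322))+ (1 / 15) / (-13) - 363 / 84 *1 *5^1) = -6388158787 / 399218820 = -16.00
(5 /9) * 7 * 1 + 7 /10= 413 /90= 4.59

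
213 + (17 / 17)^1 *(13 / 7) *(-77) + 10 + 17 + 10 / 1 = 107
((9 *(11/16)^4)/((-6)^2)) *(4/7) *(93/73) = 1361613/33488896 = 0.04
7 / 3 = 2.33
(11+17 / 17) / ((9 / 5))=6.67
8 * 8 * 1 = 64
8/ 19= 0.42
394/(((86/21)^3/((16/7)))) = 1042524/79507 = 13.11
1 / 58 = 0.02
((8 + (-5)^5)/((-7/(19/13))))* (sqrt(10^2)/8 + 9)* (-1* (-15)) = 100060.84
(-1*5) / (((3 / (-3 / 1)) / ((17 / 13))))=6.54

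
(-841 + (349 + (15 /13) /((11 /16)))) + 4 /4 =-489.32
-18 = -18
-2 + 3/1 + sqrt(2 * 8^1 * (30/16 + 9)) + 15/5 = 4 + sqrt(174) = 17.19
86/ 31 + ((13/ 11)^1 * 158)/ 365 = 3.29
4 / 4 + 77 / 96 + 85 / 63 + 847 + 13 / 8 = 1717181 / 2016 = 851.78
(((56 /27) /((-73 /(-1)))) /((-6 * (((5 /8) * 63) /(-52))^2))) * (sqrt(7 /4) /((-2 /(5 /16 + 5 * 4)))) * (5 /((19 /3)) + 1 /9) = 3093376 * sqrt(7) /81900963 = 0.10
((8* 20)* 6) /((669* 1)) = 1.43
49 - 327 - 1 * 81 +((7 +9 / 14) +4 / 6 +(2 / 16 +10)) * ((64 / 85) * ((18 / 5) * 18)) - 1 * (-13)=1646458 / 2975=553.43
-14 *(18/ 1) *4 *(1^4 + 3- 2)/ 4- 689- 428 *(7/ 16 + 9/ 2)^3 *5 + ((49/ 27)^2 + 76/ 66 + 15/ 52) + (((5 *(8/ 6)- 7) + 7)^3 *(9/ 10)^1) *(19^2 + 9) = -17092127874559/ 106748928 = -160115.22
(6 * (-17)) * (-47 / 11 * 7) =33558 / 11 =3050.73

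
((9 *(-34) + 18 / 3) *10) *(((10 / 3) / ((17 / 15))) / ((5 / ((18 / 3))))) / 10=-18000 / 17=-1058.82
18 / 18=1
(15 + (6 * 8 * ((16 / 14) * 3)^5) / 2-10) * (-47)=-8985789517 / 16807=-534645.65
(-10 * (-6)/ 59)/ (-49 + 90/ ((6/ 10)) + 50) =60/ 8909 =0.01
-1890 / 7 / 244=-135 / 122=-1.11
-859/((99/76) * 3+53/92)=-750766/3919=-191.57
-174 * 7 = -1218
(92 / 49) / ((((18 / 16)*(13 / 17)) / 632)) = 7907584 / 5733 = 1379.31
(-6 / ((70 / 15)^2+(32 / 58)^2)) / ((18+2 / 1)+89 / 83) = -628227 / 48721310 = -0.01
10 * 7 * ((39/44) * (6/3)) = 1365/11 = 124.09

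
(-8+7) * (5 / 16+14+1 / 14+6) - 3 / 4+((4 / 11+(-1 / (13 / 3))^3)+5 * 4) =-2118217 / 2706704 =-0.78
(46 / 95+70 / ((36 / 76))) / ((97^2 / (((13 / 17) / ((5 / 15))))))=1647932 / 45586605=0.04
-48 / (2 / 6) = -144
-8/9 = -0.89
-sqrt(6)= -2.45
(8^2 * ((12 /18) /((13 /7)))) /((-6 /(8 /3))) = -3584 /351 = -10.21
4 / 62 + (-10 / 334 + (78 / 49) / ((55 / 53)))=21884123 / 13952015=1.57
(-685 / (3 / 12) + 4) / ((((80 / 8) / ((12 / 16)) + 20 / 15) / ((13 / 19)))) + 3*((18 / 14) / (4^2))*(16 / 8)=-78327 / 616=-127.15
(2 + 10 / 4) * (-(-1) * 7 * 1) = 63 / 2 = 31.50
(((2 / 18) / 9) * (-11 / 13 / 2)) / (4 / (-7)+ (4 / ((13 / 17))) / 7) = -77 / 2592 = -0.03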